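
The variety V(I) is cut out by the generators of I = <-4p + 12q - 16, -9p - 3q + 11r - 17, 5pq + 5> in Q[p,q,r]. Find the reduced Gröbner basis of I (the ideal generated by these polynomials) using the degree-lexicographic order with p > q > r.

This is the nonlinear analogue of row-reducing a linear system.

f_1 = -4p + 12q - 16, LT = p.
f_2 = -9p - 3q + 11r - 17, LT = p.
f_3 = 5pq + 5, LT = pq.

S(f_1,f_2): lcm = p. S = -10/3q + 11/9r + 19/9.
  reduce S modulo (f_1, f_2, f_3):
  remainder -10/3q + 11/9r + 19/9 ≠ 0; add g_4 = -10/3q + 11/9r + 19/9 to the basis.

S(f_1,f_3): lcm = pq. S = -3q^2 + 4q - 1.
  reduce S modulo (f_1, f_2, f_3, g_4):
  remainder -121/300r^2 + 11/150r + 33/100 ≠ 0; add g_5 = -121/300r^2 + 11/150r + 33/100 to the basis.

The other S-polynomials (S(f_2,f_3), S(f_1,g_4), S(f_2,g_4), S(f_3,g_4), S(f_1,g_5), S(f_2,g_5), S(f_3,g_5), S(g_4,g_5)) all reduce to 0 modulo the current basis, so we have a Gröbner basis.
Inter-reduce: drop elements whose leading term is divisible by another's, tail-reduce, and make monic.

G = {r^2 - 2/11r - 9/11, p - 11/10r + 21/10, q - 11/30r - 19/30}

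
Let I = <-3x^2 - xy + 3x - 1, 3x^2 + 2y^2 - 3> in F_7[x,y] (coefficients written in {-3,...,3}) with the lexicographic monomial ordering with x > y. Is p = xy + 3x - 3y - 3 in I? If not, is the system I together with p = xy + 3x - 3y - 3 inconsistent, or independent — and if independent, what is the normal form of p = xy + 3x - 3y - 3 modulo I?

Adjoining xy + 3x - 3y - 3 makes the ideal the whole ring: the system is inconsistent.

First compute the reduced Gröbner basis of I by Buchberger's algorithm.
f_1 = -3x^2 - xy + 3x - 1, LT = x^2.
f_2 = 3x^2 + 2y^2 - 3, LT = x^2.

S(f_1,f_2): lcm = x^2. S = -2xy - x - 3y^2 - 1.
  leading term xy: no divisor's leading term divides it; move -2xy to the remainder.
  leading term x: no divisor's leading term divides it; move -x to the remainder.
  leading term y^2: no divisor's leading term divides it; move -3y^2 to the remainder.
  leading term 1: no divisor's leading term divides it; move -1 to the remainder.
  remainder -2xy - x - 3y^2 - 1 ≠ 0; add h_3 = -2xy - x - 3y^2 - 1 to the basis.

S(f_1,h_3): lcm = x^2y. S = 3x^2 - xy + 3x - 2y.
  leading term x^2: subtract (-1)·f_1 from 3x^2 - xy + 3x - 2y → -2xy - x - 2y - 1
  leading term xy: subtract (1)·h_3 from -2xy - x - 2y - 1 → 3y^2 - 2y
  leading term y^2: no divisor's leading term divides it; move 3y^2 to the remainder.
  leading term y: no divisor's leading term divides it; move -2y to the remainder.
  remainder 3y^2 - 2y ≠ 0; add h_4 = 3y^2 - 2y to the basis.

The other S-polynomials (S(f_2,h_3), S(f_1,h_4), S(f_2,h_4), S(h_3,h_4)) all reduce to 0 modulo the current basis, so we have a Gröbner basis.
Inter-reduce: drop elements whose leading term is divisible by another's, tail-reduce, and make monic.
Reduced Gröbner basis: {x^2 + 2y - 1, xy - 3x + y - 3, y^2 - 3y}.
Label its elements g_1 = x^2 + 2y - 1, g_2 = xy - 3x + y - 3, g_3 = y^2 - 3y.

Reduce p = xy + 3x - 3y - 3 modulo G:
  leading term xy: subtract (1)·g_2 from xy + 3x - 3y - 3 → -x + 3y
  leading term x: no divisor's leading term divides it; move -x to the remainder.
  leading term y: no divisor's leading term divides it; move 3y to the remainder.
  normal form = -x + 3y.
The normal form is nonzero, so p ∉ I. Since p minus its normal form lies in I, I + (p) = I + (r) where r = -x + 3y; decide whether this ideal is the whole ring.
Run Buchberger on G together with r (pairs among the g_i already reduce to 0 since G is a Gröbner basis):
g_1 = x^2 + 2y - 1, LT = x^2.
g_2 = xy - 3x + y - 3, LT = xy.
g_3 = y^2 - 3y, LT = y^2.
r = -x + 3y, LT = x.

S(g_1,r): lcm = x^2. S = 3xy + 2y - 1.
  leading term xy: subtract (3)·g_2 from 3xy + 2y - 1 → 2x - y + 1
  leading term x: subtract (-2)·r from 2x - y + 1 → -2y + 1
  leading term y: no divisor's leading term divides it; move -2y to the remainder.
  leading term 1: no divisor's leading term divides it; move 1 to the remainder.
  remainder -2y + 1 ≠ 0; add m_5 = -2y + 1 to the basis.

S(g_2,r): lcm = xy. S = -3x + 3y^2 + y - 3.
  leading term x: subtract (3)·r from -3x + 3y^2 + y - 3 → 3y^2 - y - 3
  leading term y^2: subtract (3)·g_3 from 3y^2 - y - 3 → y - 3
  leading term y: subtract (3)·m_5 from y - 3 → 1
  leading term 1: no divisor's leading term divides it; move 1 to the remainder.
  remainder 1 ≠ 0; add m_6 = 1 to the basis.

The other S-polynomials (S(g_1,g_2), S(g_1,g_3), S(g_2,g_3), S(g_3,r), S(g_1,m_5), S(g_2,m_5), S(g_3,m_5), S(r,m_5), S(g_1,m_6), S(g_2,m_6), S(g_3,m_6), S(r,m_6), S(m_5,m_6)) all reduce to 0 modulo the current basis, so we have a Gröbner basis.
Inter-reduce: drop elements whose leading term is divisible by another's, tail-reduce, and make monic.
Reduced Gröbner basis: {1}.
The reduced Gröbner basis of I + (p) is {1}: the ideal is the whole ring, so the enlarged system has no common solution — adjoining p is inconsistent.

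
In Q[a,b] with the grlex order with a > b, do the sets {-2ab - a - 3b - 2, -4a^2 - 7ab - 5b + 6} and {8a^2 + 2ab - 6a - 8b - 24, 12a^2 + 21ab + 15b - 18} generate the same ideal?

Yes, the ideals are equal.

Since reduced Gröbner bases are canonical representatives of ideals under a given ordering, it suffices to compute and compare them.
Buchberger on the first generating set:
f_1 = -2ab - a - 3b - 2, LT = ab.
f_2 = -4a^2 - 7ab - 5b + 6, LT = a^2.

S(f_1,f_2): lcm = a^2b. S = -7/4ab^2 + 1/2a^2 + 3/2ab - 5/4b^2 + a + 3/2b.
  leading term ab^2: subtract (7/8b)·f_1 from -7/4ab^2 + 1/2a^2 + 3/2ab - 5/4b^2 + a + 3/2b → 1/2a^2 + 19/8ab + 11/8b^2 + a + 13/4b
  leading term a^2: subtract (-1/8)·f_2 from 1/2a^2 + 19/8ab + 11/8b^2 + a + 13/4b → 3/2ab + 11/8b^2 + a + 21/8b + 3/4
  leading term ab: subtract (-3/4)·f_1 from 3/2ab + 11/8b^2 + a + 21/8b + 3/4 → 11/8b^2 + 1/4a + 3/8b - 3/4
  leading term b^2: no divisor's leading term divides it; move 11/8b^2 to the remainder.
  leading term a: no divisor's leading term divides it; move 1/4a to the remainder.
  leading term b: no divisor's leading term divides it; move 3/8b to the remainder.
  leading term 1: no divisor's leading term divides it; move -3/4 to the remainder.
  remainder 11/8b^2 + 1/4a + 3/8b - 3/4 ≠ 0; add g_3 = 11/8b^2 + 1/4a + 3/8b - 3/4 to the basis.

S(f_1,g_3): lcm = ab^2. S = -2/11a^2 + 5/22ab + 3/2b^2 + 6/11a + b.
  leading term a^2: subtract (1/22)·f_2 from -2/11a^2 + 5/22ab + 3/2b^2 + 6/11a + b → 6/11ab + 3/2b^2 + 6/11a + 27/22b - 3/11
  leading term ab: subtract (-3/11)·f_1 from 6/11ab + 3/2b^2 + 6/11a + 27/22b - 3/11 → 3/2b^2 + 3/11a + 9/22b - 9/11
  leading term b^2: subtract (12/11)·g_3 from 3/2b^2 + 3/11a + 9/22b - 9/11 → 0
  remainder 0.

S(f_2,g_3): leading monomials are coprime, so the S-polynomial reduces to 0 (Buchberger's first criterion).
Every S-polynomial of the final basis reduces to 0, so we have a Gröbner basis.
Inter-reduce: drop elements whose leading term is divisible by another's, tail-reduce, and make monic.
Reduced Gröbner basis: {a^2 - 7/8a - 11/8b - 13/4, ab + 1/2a + 3/2b + 1, b^2 + 2/11a + 3/11b - 6/11}.

Buchberger on the second generating set:
h_1 = 8a^2 + 2ab - 6a - 8b - 24, LT = a^2.
h_2 = 12a^2 + 21ab + 15b - 18, LT = a^2.

S(h_1,h_2): lcm = a^2. S = -3/2ab - 3/4a - 9/4b - 3/2.
  leading term ab: no divisor's leading term divides it; move -3/2ab to the remainder.
  leading term a: no divisor's leading term divides it; move -3/4a to the remainder.
  leading term b: no divisor's leading term divides it; move -9/4b to the remainder.
  leading term 1: no divisor's leading term divides it; move -3/2 to the remainder.
  remainder -3/2ab - 3/4a - 9/4b - 3/2 ≠ 0; add k_3 = -3/2ab - 3/4a - 9/4b - 3/2 to the basis.

S(h_1,k_3): lcm = a^2b. S = 1/4ab^2 - 1/2a^2 - 9/4ab - b^2 - a - 3b.
  leading term ab^2: subtract (-1/6b)·k_3 from 1/4ab^2 - 1/2a^2 - 9/4ab - b^2 - a - 3b → -1/2a^2 - 19/8ab - 11/8b^2 - a - 13/4b
  leading term a^2: subtract (-1/16)·h_1 from -1/2a^2 - 19/8ab - 11/8b^2 - a - 13/4b → -9/4ab - 11/8b^2 - 11/8a - 15/4b - 3/2
  leading term ab: subtract (3/2)·k_3 from -9/4ab - 11/8b^2 - 11/8a - 15/4b - 3/2 → -11/8b^2 - 1/4a - 3/8b + 3/4
  leading term b^2: no divisor's leading term divides it; move -11/8b^2 to the remainder.
  leading term a: no divisor's leading term divides it; move -1/4a to the remainder.
  leading term b: no divisor's leading term divides it; move -3/8b to the remainder.
  leading term 1: no divisor's leading term divides it; move 3/4 to the remainder.
  remainder -11/8b^2 - 1/4a - 3/8b + 3/4 ≠ 0; add k_4 = -11/8b^2 - 1/4a - 3/8b + 3/4 to the basis.

S(h_2,k_3): lcm = a^2b. S = 7/4ab^2 - 1/2a^2 - 3/2ab + 5/4b^2 - a - 3/2b.
  leading term ab^2: subtract (-7/6b)·k_3 from 7/4ab^2 - 1/2a^2 - 3/2ab + 5/4b^2 - a - 3/2b → -1/2a^2 - 19/8ab - 11/8b^2 - a - 13/4b
  leading term a^2: subtract (-1/16)·h_1 from -1/2a^2 - 19/8ab - 11/8b^2 - a - 13/4b → -9/4ab - 11/8b^2 - 11/8a - 15/4b - 3/2
  leading term ab: subtract (3/2)·k_3 from -9/4ab - 11/8b^2 - 11/8a - 15/4b - 3/2 → -11/8b^2 - 1/4a - 3/8b + 3/4
  leading term b^2: subtract (1)·k_4 from -11/8b^2 - 1/4a - 3/8b + 3/4 → 0
  remainder 0.

S(h_1,k_4): leading monomials are coprime, so the S-polynomial reduces to 0 (Buchberger's first criterion).
S(h_2,k_4): leading monomials are coprime, so the S-polynomial reduces to 0 (Buchberger's first criterion).
S(k_3,k_4): lcm = ab^2. S = -2/11a^2 + 5/22ab + 3/2b^2 + 6/11a + b.
  leading term a^2: subtract (-1/44)·h_1 from -2/11a^2 + 5/22ab + 3/2b^2 + 6/11a + b → 3/11ab + 3/2b^2 + 9/22a + 9/11b - 6/11
  leading term ab: subtract (-2/11)·k_3 from 3/11ab + 3/2b^2 + 9/22a + 9/11b - 6/11 → 3/2b^2 + 3/11a + 9/22b - 9/11
  leading term b^2: subtract (-12/11)·k_4 from 3/2b^2 + 3/11a + 9/22b - 9/11 → 0
  remainder 0.

Every S-polynomial of the final basis reduces to 0, so we have a Gröbner basis.
Inter-reduce: drop elements whose leading term is divisible by another's, tail-reduce, and make monic.
Reduced Gröbner basis: {a^2 - 7/8a - 11/8b - 13/4, ab + 1/2a + 3/2b + 1, b^2 + 2/11a + 3/11b - 6/11}.

These coincide, so the ideals are equal.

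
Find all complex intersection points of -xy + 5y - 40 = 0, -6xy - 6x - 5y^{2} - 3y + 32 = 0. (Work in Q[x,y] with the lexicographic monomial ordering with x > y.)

{(-3, 5), (175/6 - 5*sqrt(601)/6, -29/5 - sqrt(601)/5), (5*sqrt(601)/6 + 175/6, -29/5 + sqrt(601)/5)}

Compute a lex Gröbner basis by Buchberger's algorithm.
f_1 = -xy + 5y - 40, LT = xy.
f_2 = -6xy - 6x - 5y^{2} - 3y + 32, LT = xy.

S(f_1,f_2): lcm = xy. S = -x - \tfrac{5}{6}y^{2} - \tfrac{11}{2}y + \tfrac{136}{3}.
  leading term x: no divisor's leading term divides it; move -x to the remainder.
  leading term y^{2}: no divisor's leading term divides it; move -\tfrac{5}{6}y^{2} to the remainder.
  leading term y: no divisor's leading term divides it; move -\tfrac{11}{2}y to the remainder.
  leading term 1: no divisor's leading term divides it; move \tfrac{136}{3} to the remainder.
  remainder -x - \tfrac{5}{6}y^{2} - \tfrac{11}{2}y + \tfrac{136}{3} ≠ 0; add h_3 = -x - \tfrac{5}{6}y^{2} - \tfrac{11}{2}y + \tfrac{136}{3} to the basis.

S(f_1,h_3): lcm = xy. S = -\tfrac{5}{6}y^{3} - \tfrac{11}{2}y^{2} + \tfrac{121}{3}y + 40.
  leading term y^{3}: no divisor's leading term divides it; move -\tfrac{5}{6}y^{3} to the remainder.
  leading term y^{2}: no divisor's leading term divides it; move -\tfrac{11}{2}y^{2} to the remainder.
  leading term y: no divisor's leading term divides it; move \tfrac{121}{3}y to the remainder.
  leading term 1: no divisor's leading term divides it; move 40 to the remainder.
  remainder -\tfrac{5}{6}y^{3} - \tfrac{11}{2}y^{2} + \tfrac{121}{3}y + 40 ≠ 0; add h_4 = -\tfrac{5}{6}y^{3} - \tfrac{11}{2}y^{2} + \tfrac{121}{3}y + 40 to the basis.

The other S-polynomials (S(f_2,h_3), S(f_1,h_4), S(f_2,h_4), S(h_3,h_4)) all reduce to 0 modulo the current basis, so we have a Gröbner basis.
Inter-reduce: drop elements whose leading term is divisible by another's, tail-reduce, and make monic.
Reduced Gröbner basis: {x + \tfrac{5}{6}y^{2} + \tfrac{11}{2}y - \tfrac{136}{3}, y^{3} + \tfrac{33}{5}y^{2} - \tfrac{242}{5}y - 48}.

From the last basis element, y^{3} + \tfrac{33}{5}y^{2} - \tfrac{242}{5}y - 48 = 0, so y takes values in {5, -29/5 - sqrt(601)/5, -29/5 + sqrt(601)/5}. Each choice, substituted upward through the basis, yields the corresponding point(s) of the solution set.
  y = 5: the earlier basis element becomes x + 3 = 0, giving x = -3 — point (-3, 5).
  y = -29/5 - sqrt(601)/5: the earlier basis element becomes x - 175/6 + 5*sqrt(601)/6 = 0, giving x = 175/6 - 5*sqrt(601)/6 — point (175/6 - 5*sqrt(601)/6, -29/5 - sqrt(601)/5).
  y = -29/5 + sqrt(601)/5: the earlier basis element becomes x - 175/6 - 5*sqrt(601)/6 = 0, giving x = 5*sqrt(601)/6 + 175/6 — point (5*sqrt(601)/6 + 175/6, -29/5 + sqrt(601)/5).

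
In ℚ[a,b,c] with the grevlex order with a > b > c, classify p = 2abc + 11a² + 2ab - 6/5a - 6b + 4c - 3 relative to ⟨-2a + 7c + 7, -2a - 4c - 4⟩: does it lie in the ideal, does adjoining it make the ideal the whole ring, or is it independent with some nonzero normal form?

First compute the reduced Gröbner basis of I by Buchberger's algorithm.
f_1 = -2a + 7c + 7, LT = a.
f_2 = -2a - 4c - 4, LT = a.

S(f_1,f_2): lcm = a. S = -11/2c - 11/2.
  leading term c: no divisor's leading term divides it; move -11/2c to the remainder.
  leading term 1: no divisor's leading term divides it; move -11/2 to the remainder.
  remainder -11/2c - 11/2 ≠ 0; add h_3 = -11/2c - 11/2 to the basis.

S(f_1,h_3): leading monomials are coprime, so the S-polynomial reduces to 0 (Buchberger's first criterion).
S(f_2,h_3): leading monomials are coprime, so the S-polynomial reduces to 0 (Buchberger's first criterion).
Every S-polynomial of the final basis reduces to 0, so we have a Gröbner basis.
Inter-reduce: drop elements whose leading term is divisible by another's, tail-reduce, and make monic.
Reduced Gröbner basis: {a, c + 1}.
Label its elements g_1 = a, g_2 = c + 1.

Reduce p = 2abc + 11a² + 2ab - 6/5a - 6b + 4c - 3 modulo G:
  leading term abc: subtract (2bc)·g_1 from 2abc + 11a² + 2ab - 6/5a - 6b + 4c - 3 → 11a² + 2ab - 6/5a - 6b + 4c - 3
  leading term a²: subtract (11a)·g_1 from 11a² + 2ab - 6/5a - 6b + 4c - 3 → 2ab - 6/5a - 6b + 4c - 3
  leading term ab: subtract (2b)·g_1 from 2ab - 6/5a - 6b + 4c - 3 → -6/5a - 6b + 4c - 3
  leading term a: subtract (-6/5)·g_1 from -6/5a - 6b + 4c - 3 → -6b + 4c - 3
  leading term b: no divisor's leading term divides it; move -6b to the remainder.
  leading term c: subtract (4)·g_2 from 4c - 3 → -7
  leading term 1: no divisor's leading term divides it; move -7 to the remainder.
  normal form = -6b - 7.
The normal form is nonzero, so p ∉ I. Since p minus its normal form lies in I, I + (p) = I + (r) where r = -6b - 7; decide whether this ideal is the whole ring.
Run Buchberger on G together with r (pairs among the g_i already reduce to 0 since G is a Gröbner basis):
g_1 = a, LT = a.
g_2 = c + 1, LT = c.
r = -6b - 7, LT = b.

S(g_1,g_2): leading monomials are coprime, so the S-polynomial reduces to 0 (Buchberger's first criterion).
S(g_1,r): leading monomials are coprime, so the S-polynomial reduces to 0 (Buchberger's first criterion).
S(g_2,r): leading monomials are coprime, so the S-polynomial reduces to 0 (Buchberger's first criterion).
Every S-polynomial of the final basis reduces to 0, so we have a Gröbner basis.
Inter-reduce: drop elements whose leading term is divisible by another's, tail-reduce, and make monic.
Reduced Gröbner basis: {a, b + 7/6, c + 1}.
The reduced Gröbner basis of I + (p) is {a, b + 7/6, c + 1} ≠ {1}, a proper ideal, so the enlarged system stays consistent: p is independent of I, with normal form -6b - 7.

2abc + 11a² + 2ab - 6/5a - 6b + 4c - 3 is independent of I; its normal form modulo I is -6b - 7.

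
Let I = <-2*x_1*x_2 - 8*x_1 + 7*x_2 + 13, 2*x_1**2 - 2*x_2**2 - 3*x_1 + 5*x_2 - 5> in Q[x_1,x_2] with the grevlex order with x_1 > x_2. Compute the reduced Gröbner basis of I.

f_1 = -2*x_1*x_2 - 8*x_1 + 7*x_2 + 13, LT = x_1*x_2.
f_2 = 2*x_1**2 - 2*x_2**2 - 3*x_1 + 5*x_2 - 5, LT = x_1**2.

S(f_1,f_2): lcm = x_1**2*x_2. S = x_2**3 + 4*x_1**2 - 2*x_1*x_2 - 5/2*x_2**2 - 13/2*x_1 + 5/2*x_2.
  reduce S modulo (f_1, f_2):
  remainder x_2**3 + 3/2*x_2**2 + 15/2*x_1 - 29/2*x_2 - 3 ≠ 0; add g_3 = x_2**3 + 3/2*x_2**2 + 15/2*x_1 - 29/2*x_2 - 3 to the basis.

The other S-polynomials (S(f_1,g_3), S(f_2,g_3)) all reduce to 0 modulo the current basis, so we have a Gröbner basis.

G = {x_2**3 + 3/2*x_2**2 + 15/2*x_1 - 29/2*x_2 - 3, x_1**2 - x_2**2 - 3/2*x_1 + 5/2*x_2 - 5/2, x_1*x_2 + 4*x_1 - 7/2*x_2 - 13/2}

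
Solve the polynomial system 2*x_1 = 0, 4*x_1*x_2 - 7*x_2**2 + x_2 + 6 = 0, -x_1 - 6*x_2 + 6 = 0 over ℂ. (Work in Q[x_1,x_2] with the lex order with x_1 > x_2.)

Compute a lex Gröbner basis by Buchberger's algorithm.
f_1 = 2*x_1, LT = x_1.
f_2 = 4*x_1*x_2 - 7*x_2**2 + x_2 + 6, LT = x_1*x_2.
f_3 = -x_1 - 6*x_2 + 6, LT = x_1.

S(f_1,f_2): lcm = x_1*x_2. S = 7/4*x_2**2 - 1/4*x_2 - 3/2.
  leading term x_2**2: no divisor's leading term divides it; move 7/4*x_2**2 to the remainder.
  leading term x_2: no divisor's leading term divides it; move -1/4*x_2 to the remainder.
  leading term 1: no divisor's leading term divides it; move -3/2 to the remainder.
  remainder 7/4*x_2**2 - 1/4*x_2 - 3/2 ≠ 0; add h_4 = 7/4*x_2**2 - 1/4*x_2 - 3/2 to the basis.

S(f_1,f_3): lcm = x_1. S = -6*x_2 + 6.
  leading term x_2: no divisor's leading term divides it; move -6*x_2 to the remainder.
  leading term 1: no divisor's leading term divides it; move 6 to the remainder.
  remainder -6*x_2 + 6 ≠ 0; add h_5 = -6*x_2 + 6 to the basis.

The other S-polynomials (S(f_2,f_3), S(f_1,h_4), S(f_2,h_4), S(f_3,h_4), S(f_1,h_5), S(f_2,h_5), S(f_3,h_5), S(h_4,h_5)) all reduce to 0 modulo the current basis, so we have a Gröbner basis.
Inter-reduce: drop elements whose leading term is divisible by another's, tail-reduce, and make monic.
Reduced Gröbner basis: {x_1, x_2 - 1}.

From the last basis element, x_2 - 1 = 0, so x_2 takes values in {1}. Each choice, substituted upward through the basis, yields the corresponding point(s) of the solution set.
  x_2 = 1: the earlier basis element becomes x_1 = 0, giving x_1 = 0 — point (0, 1).
Substituting each solution back into the original system confirms all equations vanish.

{(0, 1)}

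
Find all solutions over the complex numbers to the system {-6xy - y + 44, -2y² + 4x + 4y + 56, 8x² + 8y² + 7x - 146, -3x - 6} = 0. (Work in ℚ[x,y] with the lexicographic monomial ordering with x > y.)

Compute a lex Gröbner basis by Buchberger's algorithm.
f_1 = -6xy - y + 44, LT = xy.
f_2 = 4x - 2y² + 4y + 56, LT = x.
f_3 = 8x² + 7x + 8y² - 146, LT = x².
f_4 = -3x - 6, LT = x.

S(f_1,f_2): lcm = xy. S = ½y³ - y² - 83/6y - 22/3.
  leading term y³: no divisor's leading term divides it; move ½y³ to the remainder.
  leading term y²: no divisor's leading term divides it; move -y² to the remainder.
  leading term y: no divisor's leading term divides it; move -83/6y to the remainder.
  leading term 1: no divisor's leading term divides it; move -22/3 to the remainder.
  remainder ½y³ - y² - 83/6y - 22/3 ≠ 0; add h_5 = ½y³ - y² - 83/6y - 22/3 to the basis.

S(f_1,f_3): lcm = x²y. S = -17/24xy - 22/3x - y³ + 73/4y.
  leading term xy: subtract (17/144)·f_1 from -17/24xy - 22/3x - y³ + 73/4y → -22/3x - y³ + 2645/144y - 187/36
  leading term x: subtract (-11/6)·f_2 from -22/3x - y³ + 2645/144y - 187/36 → -y³ - 11/3y² + 3701/144y + 3509/36
  leading term y³: subtract (-2)·h_5 from -y³ - 11/3y² + 3701/144y + 3509/36 → -17/3y² - 283/144y + 2981/36
  leading term y²: no divisor's leading term divides it; move -17/3y² to the remainder.
  leading term y: no divisor's leading term divides it; move -283/144y to the remainder.
  leading term 1: no divisor's leading term divides it; move 2981/36 to the remainder.
  remainder -17/3y² - 283/144y + 2981/36 ≠ 0; add h_6 = -17/3y² - 283/144y + 2981/36 to the basis.

S(f_1,f_4): lcm = xy. S = -11/6y - 22/3.
  leading term y: no divisor's leading term divides it; move -11/6y to the remainder.
  leading term 1: no divisor's leading term divides it; move -22/3 to the remainder.
  remainder -11/6y - 22/3 ≠ 0; add h_7 = -11/6y - 22/3 to the basis.

The other S-polynomials (S(f_2,f_3), S(f_2,f_4), S(f_3,f_4), S(f_1,h_5), S(f_2,h_5), S(f_3,h_5), S(f_4,h_5), S(f_1,h_6), S(f_2,h_6), S(f_3,h_6), S(f_4,h_6), S(h_5,h_6), S(f_1,h_7), S(f_2,h_7), S(f_3,h_7), S(f_4,h_7), S(h_5,h_7), S(h_6,h_7)) all reduce to 0 modulo the current basis, so we have a Gröbner basis.
Inter-reduce: drop elements whose leading term is divisible by another's, tail-reduce, and make monic.
Reduced Gröbner basis: {x + 2, y + 4}.

Elimination: the polynomial y + 4 lies in the elimination ideal for y, so y ∈ {-4}. For each such y, the remaining basis elements (now univariate) give the rest of the solution.
  y = -4: the earlier basis element becomes x + 2 = 0, giving x = -2 — point (-2, -4).

{(-2, -4)}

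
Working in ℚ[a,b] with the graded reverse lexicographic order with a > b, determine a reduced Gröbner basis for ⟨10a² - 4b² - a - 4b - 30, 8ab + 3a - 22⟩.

G = {b³ + 11/8b² - 55/8a + 63/8b + 7/2, a² - ⅖b² - 1/10a - ⅖b - 3, ab + ⅜a - 11/4}

This is the nonlinear analogue of row-reducing a linear system.

f_1 = 10a² - 4b² - a - 4b - 30, LT = a².
f_2 = 8ab + 3a - 22, LT = ab.

S(f_1,f_2): lcm = a²b. S = -⅖b³ - ⅜a² - 1/10ab - ⅖b² + 11/4a - 3b.
  leading term b³: no divisor's leading term divides it; move -⅖b³ to the remainder.
  leading term a²: subtract (-3/80)·f_1 from -⅜a² - 1/10ab - ⅖b² + 11/4a - 3b → -1/10ab - 11/20b² + 217/80a - 63/20b - 9/8
  leading term ab: subtract (-1/80)·f_2 from -1/10ab - 11/20b² + 217/80a - 63/20b - 9/8 → -11/20b² + 11/4a - 63/20b - 7/5
  leading term b²: no divisor's leading term divides it; move -11/20b² to the remainder.
  leading term a: no divisor's leading term divides it; move 11/4a to the remainder.
  leading term b: no divisor's leading term divides it; move -63/20b to the remainder.
  leading term 1: no divisor's leading term divides it; move -7/5 to the remainder.
  remainder -⅖b³ - 11/20b² + 11/4a - 63/20b - 7/5 ≠ 0; add g_3 = -⅖b³ - 11/20b² + 11/4a - 63/20b - 7/5 to the basis.

The other S-polynomials (S(f_1,g_3), S(f_2,g_3)) all reduce to 0 modulo the current basis, so we have a Gröbner basis.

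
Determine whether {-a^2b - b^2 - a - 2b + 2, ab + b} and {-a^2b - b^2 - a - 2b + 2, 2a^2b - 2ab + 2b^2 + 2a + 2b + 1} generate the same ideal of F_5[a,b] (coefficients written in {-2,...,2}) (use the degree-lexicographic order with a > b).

For a fixed monomial order, each ideal has a unique reduced Gröbner basis; comparing bases decides equality.
Buchberger on the first generating set:
f_1 = -a^2b - b^2 - a - 2b + 2, LT = a^2b.
f_2 = ab + b, LT = ab.

S(f_1,f_2): lcm = a^2b. S = -ab + b^2 + a + 2b - 2.
  reduce S modulo (f_1, f_2):
  remainder b^2 + a - 2b - 2 ≠ 0; add g_3 = b^2 + a - 2b - 2 to the basis.

S(f_1,g_3): lcm = a^2b^2. S = -a^3 + 2a^2b + b^3 + 2a^2 + ab + 2b^2 - 2b.
  reduce S modulo (f_1, f_2, g_3):
  remainder -a^3 + 2a^2 + a - 2 ≠ 0; add g_4 = -a^3 + 2a^2 + a - 2 to the basis.

S(f_2,g_3): lcm = ab^2. S = -a^2 + 2ab + b^2 + 2a.
  reduce S modulo (f_1, f_2, g_3, g_4):
  remainder -a^2 + a + 2 ≠ 0; add g_5 = -a^2 + a + 2 to the basis.

The other S-polynomials (S(f_1,g_4), S(f_2,g_4), S(g_3,g_4), S(f_1,g_5), S(f_2,g_5), S(g_3,g_5), S(g_4,g_5)) all reduce to 0 modulo the current basis, so we have a Gröbner basis.
Inter-reduce: drop elements whose leading term is divisible by another's, tail-reduce, and make monic.
Reduced Gröbner basis: {a^2 - a - 2, ab + b, b^2 + a - 2b - 2}.

Buchberger on the second generating set:
h_1 = -a^2b - b^2 - a - 2b + 2, LT = a^2b.
h_2 = 2a^2b - 2ab + 2b^2 + 2a + 2b + 1, LT = a^2b.

S(h_1,h_2): lcm = a^2b. S = ab + b.
  reduce S modulo (h_1, h_2):
  remainder ab + b ≠ 0; add k_3 = ab + b to the basis.

S(h_1,k_3): lcm = a^2b. S = -ab + b^2 + a + 2b - 2.
  reduce S modulo (h_1, h_2, k_3):
  remainder b^2 + a - 2b - 2 ≠ 0; add k_4 = b^2 + a - 2b - 2 to the basis.

S(h_1,k_4): lcm = a^2b^2. S = -a^3 + 2a^2b + b^3 + 2a^2 + ab + 2b^2 - 2b.
  reduce S modulo (h_1, h_2, k_3, k_4):
  remainder -a^3 + 2a^2 + a - 2 ≠ 0; add k_5 = -a^3 + 2a^2 + a - 2 to the basis.

S(k_3,k_4): lcm = ab^2. S = -a^2 + 2ab + b^2 + 2a.
  reduce S modulo (h_1, h_2, k_3, k_4, k_5):
  remainder -a^2 + a + 2 ≠ 0; add k_6 = -a^2 + a + 2 to the basis.

The other S-polynomials (S(h_2,k_3), S(h_2,k_4), S(h_1,k_5), S(h_2,k_5), S(k_3,k_5), S(k_4,k_5), S(h_1,k_6), S(h_2,k_6), S(k_3,k_6), S(k_4,k_6), S(k_5,k_6)) all reduce to 0 modulo the current basis, so we have a Gröbner basis.
Inter-reduce: drop elements whose leading term is divisible by another's, tail-reduce, and make monic.
Reduced Gröbner basis: {a^2 - a - 2, ab + b, b^2 + a - 2b - 2}.

The two bases agree; hence the ideals are identical.

Yes, the ideals are equal.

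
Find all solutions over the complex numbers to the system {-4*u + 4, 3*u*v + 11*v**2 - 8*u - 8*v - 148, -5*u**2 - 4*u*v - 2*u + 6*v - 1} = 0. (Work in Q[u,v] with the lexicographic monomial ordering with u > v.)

Compute a lex Gröbner basis by Buchberger's algorithm.
f_1 = -4*u + 4, LT = u.
f_2 = 3*u*v - 8*u + 11*v**2 - 8*v - 148, LT = u*v.
f_3 = -5*u**2 - 4*u*v - 2*u + 6*v - 1, LT = u**2.

S(f_1,f_2): lcm = u*v. S = 8/3*u - 11/3*v**2 + 5/3*v + 148/3.
  leading term u: subtract (-2/3)·f_1 from 8/3*u - 11/3*v**2 + 5/3*v + 148/3 → -11/3*v**2 + 5/3*v + 52
  leading term v**2: no divisor's leading term divides it; move -11/3*v**2 to the remainder.
  leading term v: no divisor's leading term divides it; move 5/3*v to the remainder.
  leading term 1: no divisor's leading term divides it; move 52 to the remainder.
  remainder -11/3*v**2 + 5/3*v + 52 ≠ 0; add h_4 = -11/3*v**2 + 5/3*v + 52 to the basis.

S(f_1,f_3): lcm = u**2. S = -4/5*u*v - 7/5*u + 6/5*v - 1/5.
  leading term u*v: subtract (1/5*v)·f_1 from -4/5*u*v - 7/5*u + 6/5*v - 1/5 → -7/5*u + 2/5*v - 1/5
  leading term u: subtract (7/20)·f_1 from -7/5*u + 2/5*v - 1/5 → 2/5*v - 8/5
  leading term v: no divisor's leading term divides it; move 2/5*v to the remainder.
  leading term 1: no divisor's leading term divides it; move -8/5 to the remainder.
  remainder 2/5*v - 8/5 ≠ 0; add h_5 = 2/5*v - 8/5 to the basis.

The other S-polynomials (S(f_2,f_3), S(f_1,h_4), S(f_2,h_4), S(f_3,h_4), S(f_1,h_5), S(f_2,h_5), S(f_3,h_5), S(h_4,h_5)) all reduce to 0 modulo the current basis, so we have a Gröbner basis.
Inter-reduce: drop elements whose leading term is divisible by another's, tail-reduce, and make monic.
Reduced Gröbner basis: {u - 1, v - 4}.

The lex basis is triangular: the last element involves only v. Solving v - 4 = 0 gives v ∈ {4}; substituting each value into the earlier elements determines the remaining variables.
  v = 4: the earlier basis element becomes u - 1 = 0, giving u = 1 — point (1, 4).

{(1, 4)}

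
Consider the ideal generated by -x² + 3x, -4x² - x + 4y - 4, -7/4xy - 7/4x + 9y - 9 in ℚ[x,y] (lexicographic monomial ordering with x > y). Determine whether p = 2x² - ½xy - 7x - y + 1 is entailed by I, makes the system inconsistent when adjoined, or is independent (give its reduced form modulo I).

2x² - ½xy - 7x - y + 1 lies in I (it reduces to 0).

First compute the reduced Gröbner basis of I by Buchberger's algorithm.
f_1 = -x² + 3x, LT = x².
f_2 = -4x² - x + 4y - 4, LT = x².
f_3 = -7/4xy - 7/4x + 9y - 9, LT = xy.

S(f_1,f_2): lcm = x². S = -13/4x + y - 1.
  leading term x: no divisor's leading term divides it; move -13/4x to the remainder.
  leading term y: no divisor's leading term divides it; move y to the remainder.
  leading term 1: no divisor's leading term divides it; move -1 to the remainder.
  remainder -13/4x + y - 1 ≠ 0; add h_4 = -13/4x + y - 1 to the basis.

S(f_1,f_3): lcm = x²y. S = -x² + 15/7xy - 36/7x.
  leading term x²: subtract (1)·f_1 from -x² + 15/7xy - 36/7x → 15/7xy - 57/7x
  leading term xy: subtract (-60/49)·f_3 from 15/7xy - 57/7x → -72/7x + 540/49y - 540/49
  leading term x: subtract (288/91)·h_4 from -72/7x + 540/49y - 540/49 → 5004/637y - 5004/637
  leading term y: no divisor's leading term divides it; move 5004/637y to the remainder.
  leading term 1: no divisor's leading term divides it; move -5004/637 to the remainder.
  remainder 5004/637y - 5004/637 ≠ 0; add h_5 = 5004/637y - 5004/637 to the basis.

The other S-polynomials (S(f_2,f_3), S(f_1,h_4), S(f_2,h_4), S(f_3,h_4), S(f_1,h_5), S(f_2,h_5), S(f_3,h_5), S(h_4,h_5)) all reduce to 0 modulo the current basis, so we have a Gröbner basis.
Inter-reduce: drop elements whose leading term is divisible by another's, tail-reduce, and make monic.
Reduced Gröbner basis: {x, y - 1}.
Label its elements g_1 = x, g_2 = y - 1.

Reduce p = 2x² - ½xy - 7x - y + 1 modulo G:
  leading term x²: subtract (2x)·g_1 from 2x² - ½xy - 7x - y + 1 → -½xy - 7x - y + 1
  leading term xy: subtract (-½y)·g_1 from -½xy - 7x - y + 1 → -7x - y + 1
  leading term x: subtract (-7)·g_1 from -7x - y + 1 → -y + 1
  leading term y: subtract (-1)·g_2 from -y + 1 → 0
  normal form = 0.
Since the normal form is 0, p ∈ I.

Ideal membership is decidable via reduction modulo a Gröbner basis.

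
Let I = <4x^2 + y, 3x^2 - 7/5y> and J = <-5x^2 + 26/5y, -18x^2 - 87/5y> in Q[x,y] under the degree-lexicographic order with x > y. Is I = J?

Yes, the ideals are equal.

Since reduced Gröbner bases are canonical representatives of ideals under a given ordering, it suffices to compute and compare them.
Buchberger on the first generating set:
f_1 = 4x^2 + y, LT = x^2.
f_2 = 3x^2 - 7/5y, LT = x^2.

S(f_1,f_2): lcm = x^2. S = 43/60y.
  reduce S modulo (f_1, f_2):
  remainder 43/60y ≠ 0; add g_3 = 43/60y to the basis.

The other S-polynomials (S(f_1,g_3), S(f_2,g_3)) all reduce to 0 modulo the current basis, so we have a Gröbner basis.
Inter-reduce: drop elements whose leading term is divisible by another's, tail-reduce, and make monic.
Reduced Gröbner basis: {x^2, y}.

Buchberger on the second generating set:
h_1 = -5x^2 + 26/5y, LT = x^2.
h_2 = -18x^2 - 87/5y, LT = x^2.

S(h_1,h_2): lcm = x^2. S = -301/150y.
  reduce S modulo (h_1, h_2):
  remainder -301/150y ≠ 0; add k_3 = -301/150y to the basis.

The other S-polynomials (S(h_1,k_3), S(h_2,k_3)) all reduce to 0 modulo the current basis, so we have a Gröbner basis.
Inter-reduce: drop elements whose leading term is divisible by another's, tail-reduce, and make monic.
Reduced Gröbner basis: {x^2, y}.

Same reduced basis, so the two generating sets span the same ideal.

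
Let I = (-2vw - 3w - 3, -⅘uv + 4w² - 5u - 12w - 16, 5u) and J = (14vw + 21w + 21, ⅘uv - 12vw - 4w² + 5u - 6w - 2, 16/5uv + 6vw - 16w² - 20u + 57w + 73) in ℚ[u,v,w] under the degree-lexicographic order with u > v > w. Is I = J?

Equality of ideals is decidable: compute both reduced Gröbner bases (unique for the ordering) and check whether they agree.
Buchberger on the first generating set:
f_1 = -2vw - 3w - 3, LT = vw.
f_2 = -⅘uv + 4w² - 5u - 12w - 16, LT = uv.
f_3 = 5u, LT = u.

S(f_1,f_2): lcm = uvw. S = 5w³ - 19/4uw - 15w² + 3/2u - 20w.
  leading term w³: no divisor's leading term divides it; move 5w³ to the remainder.
  leading term uw: subtract (-19/20w)·f_3 from -19/4uw - 15w² + 3/2u - 20w → -15w² + 3/2u - 20w
  leading term w²: no divisor's leading term divides it; move -15w² to the remainder.
  leading term u: subtract (3/10)·f_3 from 3/2u - 20w → -20w
  leading term w: no divisor's leading term divides it; move -20w to the remainder.
  remainder 5w³ - 15w² - 20w ≠ 0; add g_4 = 5w³ - 15w² - 20w to the basis.

S(f_2,f_3): lcm = uv. S = -5w² + 25/4u + 15w + 20.
  leading term w²: no divisor's leading term divides it; move -5w² to the remainder.
  leading term u: subtract (5/4)·f_3 from 25/4u + 15w + 20 → 15w + 20
  leading term w: no divisor's leading term divides it; move 15w to the remainder.
  leading term 1: no divisor's leading term divides it; move 20 to the remainder.
  remainder -5w² + 15w + 20 ≠ 0; add g_5 = -5w² + 15w + 20 to the basis.

S(f_1,g_5): lcm = vw². S = 3vw + 3/2w² + 4v + 3/2w.
  leading term vw: subtract (-3/2)·f_1 from 3vw + 3/2w² + 4v + 3/2w → 3/2w² + 4v - 3w - 9/2
  leading term w²: subtract (-3/10)·g_5 from 3/2w² + 4v - 3w - 9/2 → 4v + 3/2w + 3/2
  leading term v: no divisor's leading term divides it; move 4v to the remainder.
  leading term w: no divisor's leading term divides it; move 3/2w to the remainder.
  leading term 1: no divisor's leading term divides it; move 3/2 to the remainder.
  remainder 4v + 3/2w + 3/2 ≠ 0; add g_6 = 4v + 3/2w + 3/2 to the basis.

The other S-polynomials (S(f_1,f_3), S(f_1,g_4), S(f_2,g_4), S(f_3,g_4), S(f_2,g_5), S(f_3,g_5), S(g_4,g_5), S(f_1,g_6), S(f_2,g_6), S(f_3,g_6), S(g_4,g_6), S(g_5,g_6)) all reduce to 0 modulo the current basis, so we have a Gröbner basis.
Inter-reduce: drop elements whose leading term is divisible by another's, tail-reduce, and make monic.
Reduced Gröbner basis: {w² - 3w - 4, u, v + ⅜w + ⅜}.

Buchberger on the second generating set:
h_1 = 14vw + 21w + 21, LT = vw.
h_2 = ⅘uv - 12vw - 4w² + 5u - 6w - 2, LT = uv.
h_3 = 16/5uv + 6vw - 16w² - 20u + 57w + 73, LT = uv.

S(h_1,h_2): lcm = uvw. S = 15vw² + 5w³ - 19/4uw + 15/2w² + 3/2u + 5/2w.
  leading term vw²: subtract (15/14w)·h_1 from 15vw² + 5w³ - 19/4uw + 15/2w² + 3/2u + 5/2w → 5w³ - 19/4uw - 15w² + 3/2u - 20w
  leading term w³: no divisor's leading term divides it; move 5w³ to the remainder.
  leading term uw: no divisor's leading term divides it; move -19/4uw to the remainder.
  leading term w²: no divisor's leading term divides it; move -15w² to the remainder.
  leading term u: no divisor's leading term divides it; move 3/2u to the remainder.
  leading term w: no divisor's leading term divides it; move -20w to the remainder.
  remainder 5w³ - 19/4uw - 15w² + 3/2u - 20w ≠ 0; add k_4 = 5w³ - 19/4uw - 15w² + 3/2u - 20w to the basis.

S(h_1,h_3): lcm = uvw. S = -15/8vw² + 5w³ + 31/4uw - 285/16w² + 3/2u - 365/16w.
  leading term vw²: subtract (-15/112w)·h_1 from -15/8vw² + 5w³ + 31/4uw - 285/16w² + 3/2u - 365/16w → 5w³ + 31/4uw - 15w² + 3/2u - 20w
  leading term w³: subtract (1)·k_4 from 5w³ + 31/4uw - 15w² + 3/2u - 20w → 25/2uw
  leading term uw: no divisor's leading term divides it; move 25/2uw to the remainder.
  remainder 25/2uw ≠ 0; add k_5 = 25/2uw to the basis.

S(h_2,h_3): lcm = uv. S = -135/8vw + 25/2u - 405/16w - 405/16.
  leading term vw: subtract (-135/112)·h_1 from -135/8vw + 25/2u - 405/16w - 405/16 → 25/2u
  leading term u: no divisor's leading term divides it; move 25/2u to the remainder.
  remainder 25/2u ≠ 0; add k_6 = 25/2u to the basis.

S(h_2,k_6): lcm = uv. S = -15vw - 5w² + 25/4u - 15/2w - 5/2.
  leading term vw: subtract (-15/14)·h_1 from -15vw - 5w² + 25/4u - 15/2w - 5/2 → -5w² + 25/4u + 15w + 20
  leading term w²: no divisor's leading term divides it; move -5w² to the remainder.
  leading term u: subtract (½)·k_6 from 25/4u + 15w + 20 → 15w + 20
  leading term w: no divisor's leading term divides it; move 15w to the remainder.
  leading term 1: no divisor's leading term divides it; move 20 to the remainder.
  remainder -5w² + 15w + 20 ≠ 0; add k_7 = -5w² + 15w + 20 to the basis.

S(h_1,k_7): lcm = vw². S = 3vw + 3/2w² + 4v + 3/2w.
  leading term vw: subtract (3/14)·h_1 from 3vw + 3/2w² + 4v + 3/2w → 3/2w² + 4v - 3w - 9/2
  leading term w²: subtract (-3/10)·k_7 from 3/2w² + 4v - 3w - 9/2 → 4v + 3/2w + 3/2
  leading term v: no divisor's leading term divides it; move 4v to the remainder.
  leading term w: no divisor's leading term divides it; move 3/2w to the remainder.
  leading term 1: no divisor's leading term divides it; move 3/2 to the remainder.
  remainder 4v + 3/2w + 3/2 ≠ 0; add k_8 = 4v + 3/2w + 3/2 to the basis.

The other S-polynomials (S(h_1,k_4), S(h_2,k_4), S(h_3,k_4), S(h_1,k_5), S(h_2,k_5), S(h_3,k_5), S(k_4,k_5), S(h_1,k_6), S(h_3,k_6), S(k_4,k_6), S(k_5,k_6), S(h_2,k_7), S(h_3,k_7), S(k_4,k_7), S(k_5,k_7), S(k_6,k_7), S(h_1,k_8), S(h_2,k_8), S(h_3,k_8), S(k_4,k_8), S(k_5,k_8), S(k_6,k_8), S(k_7,k_8)) all reduce to 0 modulo the current basis, so we have a Gröbner basis.
Inter-reduce: drop elements whose leading term is divisible by another's, tail-reduce, and make monic.
Reduced Gröbner basis: {w² - 3w - 4, u, v + ⅜w + ⅜}.

These coincide, so the ideals are equal.

Yes, the ideals are equal.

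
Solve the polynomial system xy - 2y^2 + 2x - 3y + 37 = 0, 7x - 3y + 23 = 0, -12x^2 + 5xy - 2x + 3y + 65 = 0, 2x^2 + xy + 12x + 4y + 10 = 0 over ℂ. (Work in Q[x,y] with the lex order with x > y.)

Compute a lex Gröbner basis by Buchberger's algorithm.
f_1 = xy + 2x - 2y^2 - 3y + 37, LT = xy.
f_2 = 7x - 3y + 23, LT = x.
f_3 = -12x^2 + 5xy - 2x + 3y + 65, LT = x^2.
f_4 = 2x^2 + xy + 12x + 4y + 10, LT = x^2.

S(f_1,f_2): lcm = xy. S = 2x - 11/7y^2 - 44/7y + 37.
  leading term x: subtract (2/7)·f_2 from 2x - 11/7y^2 - 44/7y + 37 → -11/7y^2 - 38/7y + 213/7
  leading term y^2: no divisor's leading term divides it; move -11/7y^2 to the remainder.
  leading term y: no divisor's leading term divides it; move -38/7y to the remainder.
  leading term 1: no divisor's leading term divides it; move 213/7 to the remainder.
  remainder -11/7y^2 - 38/7y + 213/7 ≠ 0; add h_5 = -11/7y^2 - 38/7y + 213/7 to the basis.

S(f_1,f_3): lcm = x^2y. S = 2x^2 - 19/12xy^2 - 19/6xy + 37x + 1/4y^2 + 65/12y.
  leading term x^2: subtract (2/7x)·f_2 from 2x^2 - 19/12xy^2 - 19/6xy + 37x + 1/4y^2 + 65/12y → -19/12xy^2 - 97/42xy + 213/7x + 1/4y^2 + 65/12y
  leading term xy^2: subtract (-19/12y)·f_1 from -19/12xy^2 - 97/42xy + 213/7x + 1/4y^2 + 65/12y → 6/7xy + 213/7x - 19/6y^3 - 9/2y^2 + 64y
  leading term xy: subtract (6/7)·f_1 from 6/7xy + 213/7x - 19/6y^3 - 9/2y^2 + 64y → 201/7x - 19/6y^3 - 39/14y^2 + 466/7y - 222/7
  leading term x: subtract (201/49)·f_2 from 201/7x - 19/6y^3 - 39/14y^2 + 466/7y - 222/7 → -19/6y^3 - 39/14y^2 + 3865/49y - 6177/49
  leading term y^3: subtract (133/66y)·h_5 from -19/6y^3 - 39/14y^2 + 3865/49y - 6177/49 → 3767/462y^2 + 18929/1078y - 6177/49
  leading term y^2: subtract (-3767/726)·h_5 from 3767/462y^2 + 18929/1078y - 6177/49 → -377365/35574y + 377365/11858
  leading term y: no divisor's leading term divides it; move -377365/35574y to the remainder.
  leading term 1: no divisor's leading term divides it; move 377365/11858 to the remainder.
  remainder -377365/35574y + 377365/11858 ≠ 0; add h_6 = -377365/35574y + 377365/11858 to the basis.

The other S-polynomials (S(f_1,f_4), S(f_2,f_3), S(f_2,f_4), S(f_3,f_4), S(f_1,h_5), S(f_2,h_5), S(f_3,h_5), S(f_4,h_5), S(f_1,h_6), S(f_2,h_6), S(f_3,h_6), S(f_4,h_6), S(h_5,h_6)) all reduce to 0 modulo the current basis, so we have a Gröbner basis.
Inter-reduce: drop elements whose leading term is divisible by another's, tail-reduce, and make monic.
Reduced Gröbner basis: {x + 2, y - 3}.

Since the basis is lex-ordered, y - 3 is univariate in y. Its roots are {3}. Back-substituting each root into the other basis elements fixes the other coordinates.
  y = 3: the earlier basis element becomes x + 2 = 0, giving x = -2 — point (-2, 3).
Each listed point satisfies every original equation (direct substitution).

{(-2, 3)}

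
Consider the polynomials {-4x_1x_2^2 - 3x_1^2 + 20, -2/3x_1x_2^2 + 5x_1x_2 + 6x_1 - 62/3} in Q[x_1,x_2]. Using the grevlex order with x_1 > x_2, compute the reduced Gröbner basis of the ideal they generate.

G = {x_1^2 + 10x_1x_2 + 12x_1 - 48, x_2^2 + 31/48x_1 - 25/24x_2 - 5/4}

Buchberger's algorithm terminates because the ascending chain of leading-term ideals stabilizes.

f_1 = -4x_1x_2^2 - 3x_1^2 + 20, LT = x_1x_2^2.
f_2 = -2/3x_1x_2^2 + 5x_1x_2 + 6x_1 - 62/3, LT = x_1x_2^2.

S(f_1,f_2): lcm = x_1x_2^2. S = 3/4x_1^2 + 15/2x_1x_2 + 9x_1 - 36.
  leading term x_1^2: no divisor's leading term divides it; move 3/4x_1^2 to the remainder.
  leading term x_1x_2: no divisor's leading term divides it; move 15/2x_1x_2 to the remainder.
  leading term x_1: no divisor's leading term divides it; move 9x_1 to the remainder.
  leading term 1: no divisor's leading term divides it; move -36 to the remainder.
  remainder 3/4x_1^2 + 15/2x_1x_2 + 9x_1 - 36 ≠ 0; add g_3 = 3/4x_1^2 + 15/2x_1x_2 + 9x_1 - 36 to the basis.

S(f_1,g_3): lcm = x_1^2x_2^2. S = -10x_1x_2^3 + 3/4x_1^3 - 12x_1x_2^2 + 48x_2^2 - 5x_1.
  leading term x_1x_2^3: subtract (5/2x_2)·f_1 from -10x_1x_2^3 + 3/4x_1^3 - 12x_1x_2^2 + 48x_2^2 - 5x_1 → 3/4x_1^3 + 15/2x_1^2x_2 - 12x_1x_2^2 + 48x_2^2 - 5x_1 - 50x_2
  leading term x_1^3: subtract (x_1)·g_3 from 3/4x_1^3 + 15/2x_1^2x_2 - 12x_1x_2^2 + 48x_2^2 - 5x_1 - 50x_2 → -12x_1x_2^2 - 9x_1^2 + 48x_2^2 + 31x_1 - 50x_2
  leading term x_1x_2^2: subtract (3)·f_1 from -12x_1x_2^2 - 9x_1^2 + 48x_2^2 + 31x_1 - 50x_2 → 48x_2^2 + 31x_1 - 50x_2 - 60
  leading term x_2^2: no divisor's leading term divides it; move 48x_2^2 to the remainder.
  leading term x_1: no divisor's leading term divides it; move 31x_1 to the remainder.
  leading term x_2: no divisor's leading term divides it; move -50x_2 to the remainder.
  leading term 1: no divisor's leading term divides it; move -60 to the remainder.
  remainder 48x_2^2 + 31x_1 - 50x_2 - 60 ≠ 0; add g_4 = 48x_2^2 + 31x_1 - 50x_2 - 60 to the basis.

The other S-polynomials (S(f_2,g_3), S(f_1,g_4), S(f_2,g_4), S(g_3,g_4)) all reduce to 0 modulo the current basis, so we have a Gröbner basis.
Inter-reduce: drop elements whose leading term is divisible by another's, tail-reduce, and make monic.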